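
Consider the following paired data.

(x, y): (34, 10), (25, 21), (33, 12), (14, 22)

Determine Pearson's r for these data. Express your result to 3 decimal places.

-0.902

n = 4, Σx = 106, Σy = 65, Σx² = 3066, Σy² = 1169, Σxy = 1569
nΣxy − ΣxΣy = 6276 − 6890 = -614
nΣx² − (Σx)² = 12264 − 11236 = 1028; nΣy² − (Σy)² = 4676 − 4225 = 451
r = -614 / √(1028 × 451) = -614 / 680.9023 ≈ -0.902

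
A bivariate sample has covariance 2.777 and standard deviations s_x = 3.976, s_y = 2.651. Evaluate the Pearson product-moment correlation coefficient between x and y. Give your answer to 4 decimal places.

0.2635

r = Cov(x,y) / (s_x · s_y) = 2.777 / (3.976 × 2.651)
  = 2.777 / 10.5404 ≈ 0.2635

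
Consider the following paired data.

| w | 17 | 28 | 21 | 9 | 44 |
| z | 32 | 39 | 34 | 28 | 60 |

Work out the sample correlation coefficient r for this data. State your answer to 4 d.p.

0.9735

n = 5, Σw = 119, Σz = 193, Σw² = 3531, Σz² = 8085, Σwz = 5242
nΣwz − ΣwΣz = 26210 − 22967 = 3243
nΣw² − (Σw)² = 17655 − 14161 = 3494; nΣz² − (Σz)² = 40425 − 37249 = 3176
r = 3243 / √(3494 × 3176) = 3243 / 3331.2076 ≈ 0.9735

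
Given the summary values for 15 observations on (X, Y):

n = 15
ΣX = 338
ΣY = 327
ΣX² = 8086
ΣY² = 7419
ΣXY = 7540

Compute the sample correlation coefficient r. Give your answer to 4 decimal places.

r = (nΣXY − ΣXΣY) / √[(nΣX² − (ΣX)²)(nΣY² − (ΣY)²)]
Numerator: 15×7540 − 338×327 = 2574
Denominator: √[(121290 − 114244)(111285 − 106929)] = √[7046 × 4356] = 5540.0700
r = 2574 / 5540.0700 ≈ 0.4646

0.4646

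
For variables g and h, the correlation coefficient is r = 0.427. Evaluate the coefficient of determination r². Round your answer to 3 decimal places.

0.182

r² = (0.427)² = 0.182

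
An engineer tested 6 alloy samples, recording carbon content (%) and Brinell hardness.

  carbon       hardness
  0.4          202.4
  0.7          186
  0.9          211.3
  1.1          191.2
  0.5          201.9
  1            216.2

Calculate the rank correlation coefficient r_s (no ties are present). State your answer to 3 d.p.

0.086

Rank carbon: 1, 3, 4, 6, 2, 5
Rank hardness: 4, 1, 5, 2, 3, 6
d = rank(carbon) − rank(hardness): -3, 2, -1, 4, -1, -1; Σd² = 32
ρ = 1 − 6Σd² / [n(n²−1)] = 1 − 6×32 / (6×35) = 1 − 192/210 ≈ 0.086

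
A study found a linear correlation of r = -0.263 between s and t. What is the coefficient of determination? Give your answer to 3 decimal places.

0.069

r² = (-0.263)² = 0.069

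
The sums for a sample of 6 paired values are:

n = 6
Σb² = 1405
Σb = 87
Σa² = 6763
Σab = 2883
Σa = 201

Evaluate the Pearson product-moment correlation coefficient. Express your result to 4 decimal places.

-0.4841

r = (nΣab − ΣaΣb) / √[(nΣa² − (Σa)²)(nΣb² − (Σb)²)]
Numerator: 6×2883 − 201×87 = -189
Denominator: √[(40578 − 40401)(8430 − 7569)] = √[177 × 861] = 390.3806
r = -189 / 390.3806 ≈ -0.4841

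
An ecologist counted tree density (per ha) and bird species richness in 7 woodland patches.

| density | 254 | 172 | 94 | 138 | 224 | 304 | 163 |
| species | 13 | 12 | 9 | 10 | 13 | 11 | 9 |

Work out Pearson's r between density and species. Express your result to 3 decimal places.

n = 7, Σx = 1349, Σy = 77, Σx² = 291141, Σy² = 865, Σxy = 15315
nΣxy − ΣxΣy = 107205 − 103873 = 3332
nΣx² − (Σx)² = 2037987 − 1819801 = 218186; nΣy² − (Σy)² = 6055 − 5929 = 126
r = 3332 / √(218186 × 126) = 3332 / 5243.2276 ≈ 0.635

0.635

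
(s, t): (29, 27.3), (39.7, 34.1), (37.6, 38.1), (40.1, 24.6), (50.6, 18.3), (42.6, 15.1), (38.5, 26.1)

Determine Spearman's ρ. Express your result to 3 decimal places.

-0.786

Rank s: 1, 4, 2, 5, 7, 6, 3
Rank t: 5, 6, 7, 3, 2, 1, 4
d = rank(s) − rank(t): -4, -2, -5, 2, 5, 5, -1; Σd² = 100
ρ = 1 − 6Σd² / [n(n²−1)] = 1 − 6×100 / (7×48) = 1 − 600/336 ≈ -0.786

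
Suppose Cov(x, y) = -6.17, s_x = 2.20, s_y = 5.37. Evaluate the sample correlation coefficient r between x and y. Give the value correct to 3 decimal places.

r = Cov(x,y) / (s_x · s_y) = -6.17 / (2.20 × 5.37)
  = -6.17 / 11.8140 ≈ -0.522

-0.522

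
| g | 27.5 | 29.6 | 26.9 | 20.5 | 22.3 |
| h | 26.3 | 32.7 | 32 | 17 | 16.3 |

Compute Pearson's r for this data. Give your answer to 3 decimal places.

0.929

n = 5, Σg = 126.8, Σh = 124.3, Σg² = 3273.56, Σh² = 3339.67, Σgh = 3263.96
nΣgh − ΣgΣh = 16319.8 − 15761.24 = 558.56
nΣg² − (Σg)² = 16367.8 − 16078.24 = 289.56; nΣh² − (Σh)² = 16698.35 − 15450.49 = 1247.86
r = 558.56 / √(289.56 × 1247.86) = 558.56 / 601.1076 ≈ 0.929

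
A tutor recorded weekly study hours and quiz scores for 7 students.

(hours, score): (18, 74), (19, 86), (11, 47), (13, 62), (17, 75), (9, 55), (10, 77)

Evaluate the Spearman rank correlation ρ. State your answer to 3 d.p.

0.536

Rank hours: 6, 7, 3, 4, 5, 1, 2
Rank score: 4, 7, 1, 3, 5, 2, 6
d = rank(hours) − rank(score): 2, 0, 2, 1, 0, -1, -4; Σd² = 26
ρ = 1 − 6Σd² / [n(n²−1)] = 1 − 6×26 / (7×48) = 1 − 156/336 ≈ 0.536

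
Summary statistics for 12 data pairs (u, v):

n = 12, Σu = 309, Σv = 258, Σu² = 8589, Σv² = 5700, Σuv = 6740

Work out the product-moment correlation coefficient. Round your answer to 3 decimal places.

0.310

r = (nΣuv − ΣuΣv) / √[(nΣu² − (Σu)²)(nΣv² − (Σv)²)]
Numerator: 12×6740 − 309×258 = 1158
Denominator: √[(103068 − 95481)(68400 − 66564)] = √[7587 × 1836] = 3732.2556
r = 1158 / 3732.2556 ≈ 0.310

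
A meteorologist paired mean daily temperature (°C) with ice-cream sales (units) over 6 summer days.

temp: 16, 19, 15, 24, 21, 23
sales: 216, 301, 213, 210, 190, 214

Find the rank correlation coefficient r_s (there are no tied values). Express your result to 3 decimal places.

Rank temp: 2, 3, 1, 6, 4, 5
Rank sales: 5, 6, 3, 2, 1, 4
d = rank(temp) − rank(sales): -3, -3, -2, 4, 3, 1; Σd² = 48
ρ = 1 − 6Σd² / [n(n²−1)] = 1 − 6×48 / (6×35) = 1 − 288/210 ≈ -0.371

-0.371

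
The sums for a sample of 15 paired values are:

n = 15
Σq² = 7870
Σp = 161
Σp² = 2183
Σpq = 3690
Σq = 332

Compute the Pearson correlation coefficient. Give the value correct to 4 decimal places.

r = (nΣpq − ΣpΣq) / √[(nΣp² − (Σp)²)(nΣq² − (Σq)²)]
Numerator: 15×3690 − 161×332 = 1898
Denominator: √[(32745 − 25921)(118050 − 110224)] = √[6824 × 7826] = 7307.8467
r = 1898 / 7307.8467 ≈ 0.2597

0.2597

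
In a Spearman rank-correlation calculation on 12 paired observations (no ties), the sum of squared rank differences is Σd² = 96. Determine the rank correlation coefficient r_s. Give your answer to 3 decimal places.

ρ = 1 − 6Σd² / [n(n²−1)] = 1 − 6×96 / (12×143)
  = 1 − 576/1716 = 1 − 0.3357 ≈ 0.664

0.664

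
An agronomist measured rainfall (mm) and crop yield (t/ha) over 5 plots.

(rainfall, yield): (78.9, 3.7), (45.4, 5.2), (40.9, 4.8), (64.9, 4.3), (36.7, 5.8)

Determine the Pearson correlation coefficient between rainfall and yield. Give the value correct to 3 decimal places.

-0.928

n = 5, Σx = 266.8, Σy = 23.8, Σx² = 15518.08, Σy² = 115.9, Σxy = 1216.26
nΣxy − ΣxΣy = 6081.3 − 6349.84 = -268.54
nΣx² − (Σx)² = 77590.4 − 71182.24 = 6408.16; nΣy² − (Σy)² = 579.5 − 566.44 = 13.06
r = -268.54 / √(6408.16 × 13.06) = -268.54 / 289.2932 ≈ -0.928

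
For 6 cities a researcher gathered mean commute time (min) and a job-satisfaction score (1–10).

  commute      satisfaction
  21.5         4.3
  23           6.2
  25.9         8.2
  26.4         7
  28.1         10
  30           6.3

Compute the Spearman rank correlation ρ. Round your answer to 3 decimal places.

0.600

Rank commute: 1, 2, 3, 4, 5, 6
Rank satisfaction: 1, 2, 5, 4, 6, 3
d = rank(commute) − rank(satisfaction): 0, 0, -2, 0, -1, 3; Σd² = 14
ρ = 1 − 6Σd² / [n(n²−1)] = 1 − 6×14 / (6×35) = 1 − 84/210 ≈ 0.600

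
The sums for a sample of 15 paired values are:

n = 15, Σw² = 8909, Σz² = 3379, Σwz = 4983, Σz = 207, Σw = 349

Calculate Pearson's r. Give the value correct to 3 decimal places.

r = (nΣwz − ΣwΣz) / √[(nΣw² − (Σw)²)(nΣz² − (Σz)²)]
Numerator: 15×4983 − 349×207 = 2502
Denominator: √[(133635 − 121801)(50685 − 42849)] = √[11834 × 7836] = 9629.7053
r = 2502 / 9629.7053 ≈ 0.260

0.260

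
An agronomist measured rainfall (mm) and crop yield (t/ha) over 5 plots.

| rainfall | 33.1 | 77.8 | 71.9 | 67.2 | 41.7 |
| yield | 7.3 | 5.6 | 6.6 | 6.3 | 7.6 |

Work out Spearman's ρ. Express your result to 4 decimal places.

-0.8000

Rank rainfall: 1, 5, 4, 3, 2
Rank yield: 4, 1, 3, 2, 5
d = rank(rainfall) − rank(yield): -3, 4, 1, 1, -3; Σd² = 36
ρ = 1 − 6Σd² / [n(n²−1)] = 1 − 6×36 / (5×24) = 1 − 216/120 ≈ -0.8000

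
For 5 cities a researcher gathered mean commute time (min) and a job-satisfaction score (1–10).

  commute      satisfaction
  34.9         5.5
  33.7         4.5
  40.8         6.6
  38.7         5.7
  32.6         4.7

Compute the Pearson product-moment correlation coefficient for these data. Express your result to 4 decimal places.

0.9316

n = 5, Σx = 180.7, Σy = 27, Σx² = 6578.79, Σy² = 148.64, Σxy = 986.69
nΣxy − ΣxΣy = 4933.45 − 4878.9 = 54.55
nΣx² − (Σx)² = 32893.95 − 32652.49 = 241.46; nΣy² − (Σy)² = 743.2 − 729 = 14.2
r = 54.55 / √(241.46 × 14.2) = 54.55 / 58.5554 ≈ 0.9316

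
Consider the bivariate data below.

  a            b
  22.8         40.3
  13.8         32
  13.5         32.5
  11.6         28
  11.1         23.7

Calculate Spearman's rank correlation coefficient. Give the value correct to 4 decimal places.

Rank a: 5, 4, 3, 2, 1
Rank b: 5, 3, 4, 2, 1
d = rank(a) − rank(b): 0, 1, -1, 0, 0; Σd² = 2
ρ = 1 − 6Σd² / [n(n²−1)] = 1 − 6×2 / (5×24) = 1 − 12/120 ≈ 0.9000

0.9000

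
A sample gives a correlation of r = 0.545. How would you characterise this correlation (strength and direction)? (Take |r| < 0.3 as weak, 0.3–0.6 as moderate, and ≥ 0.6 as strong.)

moderate positive

r = 0.545 > 0 so the relationship is positive.
|r| = 0.545, which falls in the moderate range.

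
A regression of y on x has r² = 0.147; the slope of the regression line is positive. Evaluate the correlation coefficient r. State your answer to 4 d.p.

0.3834

|r| = √0.147 = 0.3834
The association is positive, so r = 0.3834.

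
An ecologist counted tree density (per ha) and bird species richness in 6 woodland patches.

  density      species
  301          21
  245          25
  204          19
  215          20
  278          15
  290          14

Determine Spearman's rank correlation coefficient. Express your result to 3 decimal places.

Rank density: 6, 3, 1, 2, 4, 5
Rank species: 5, 6, 3, 4, 2, 1
d = rank(density) − rank(species): 1, -3, -2, -2, 2, 4; Σd² = 38
ρ = 1 − 6Σd² / [n(n²−1)] = 1 − 6×38 / (6×35) = 1 − 228/210 ≈ -0.086

-0.086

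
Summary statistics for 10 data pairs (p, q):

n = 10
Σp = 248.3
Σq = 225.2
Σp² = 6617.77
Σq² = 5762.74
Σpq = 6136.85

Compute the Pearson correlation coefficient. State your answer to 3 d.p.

0.975

r = (nΣpq − ΣpΣq) / √[(nΣp² − (Σp)²)(nΣq² − (Σq)²)]
Numerator: 10×6136.85 − 248.3×225.2 = 5451.34
Denominator: √[(66177.7 − 61652.89)(57627.4 − 50715.04)] = √[4524.81 × 6912.36] = 5592.5947
r = 5451.34 / 5592.5947 ≈ 0.975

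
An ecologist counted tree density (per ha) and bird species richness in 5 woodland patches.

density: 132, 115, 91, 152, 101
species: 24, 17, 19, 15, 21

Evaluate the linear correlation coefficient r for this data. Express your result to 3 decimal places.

n = 5, Σx = 591, Σy = 96, Σx² = 72235, Σy² = 1892, Σxy = 11253
nΣxy − ΣxΣy = 56265 − 56736 = -471
nΣx² − (Σx)² = 361175 − 349281 = 11894; nΣy² − (Σy)² = 9460 − 9216 = 244
r = -471 / √(11894 × 244) = -471 / 1703.5657 ≈ -0.276

-0.276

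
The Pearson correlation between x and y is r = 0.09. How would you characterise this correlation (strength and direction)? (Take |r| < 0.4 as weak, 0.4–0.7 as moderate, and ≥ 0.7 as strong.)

weak positive

r = 0.09 > 0 so the relationship is positive.
|r| = 0.09, which falls in the weak range.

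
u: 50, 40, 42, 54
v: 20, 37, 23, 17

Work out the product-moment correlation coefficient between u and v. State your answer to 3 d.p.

-0.835

n = 4, Σu = 186, Σv = 97, Σu² = 8780, Σv² = 2587, Σuv = 4364
nΣuv − ΣuΣv = 17456 − 18042 = -586
nΣu² − (Σu)² = 35120 − 34596 = 524; nΣv² − (Σv)² = 10348 − 9409 = 939
r = -586 / √(524 × 939) = -586 / 701.4528 ≈ -0.835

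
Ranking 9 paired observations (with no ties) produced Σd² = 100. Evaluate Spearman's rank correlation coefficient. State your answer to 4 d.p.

ρ = 1 − 6Σd² / [n(n²−1)] = 1 − 6×100 / (9×80)
  = 1 − 600/720 = 1 − 0.83333 ≈ 0.1667

0.1667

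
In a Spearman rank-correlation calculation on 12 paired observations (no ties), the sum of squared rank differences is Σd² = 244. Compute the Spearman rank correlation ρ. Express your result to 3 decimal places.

0.147

ρ = 1 − 6Σd² / [n(n²−1)] = 1 − 6×244 / (12×143)
  = 1 − 1464/1716 = 1 − 0.8531 ≈ 0.147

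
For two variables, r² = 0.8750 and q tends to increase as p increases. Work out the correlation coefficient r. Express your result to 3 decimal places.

|r| = √0.8750 = 0.935
The association is positive, so r = 0.935.

0.935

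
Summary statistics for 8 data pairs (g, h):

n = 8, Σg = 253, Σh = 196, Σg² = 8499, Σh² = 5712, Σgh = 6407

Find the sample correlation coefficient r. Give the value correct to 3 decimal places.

0.310

r = (nΣgh − ΣgΣh) / √[(nΣg² − (Σg)²)(nΣh² − (Σh)²)]
Numerator: 8×6407 − 253×196 = 1668
Denominator: √[(67992 − 64009)(45696 − 38416)] = √[3983 × 7280] = 5384.8157
r = 1668 / 5384.8157 ≈ 0.310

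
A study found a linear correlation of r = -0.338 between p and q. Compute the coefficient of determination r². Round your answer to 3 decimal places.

r² = (-0.338)² = 0.114

0.114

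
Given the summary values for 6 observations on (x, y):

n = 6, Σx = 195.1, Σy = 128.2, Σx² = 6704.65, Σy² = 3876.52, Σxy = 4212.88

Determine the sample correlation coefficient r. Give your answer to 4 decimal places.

r = (nΣxy − ΣxΣy) / √[(nΣx² − (Σx)²)(nΣy² − (Σy)²)]
Numerator: 6×4212.88 − 195.1×128.2 = 265.46
Denominator: √[(40227.9 − 38064.01)(23259.12 − 16435.24)] = √[2163.89 × 6823.88] = 3842.6717
r = 265.46 / 3842.6717 ≈ 0.0691

0.0691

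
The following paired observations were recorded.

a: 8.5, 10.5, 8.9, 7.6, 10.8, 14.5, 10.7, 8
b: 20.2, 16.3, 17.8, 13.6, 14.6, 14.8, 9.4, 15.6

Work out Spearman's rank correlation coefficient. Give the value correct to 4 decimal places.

-0.2143

Rank a: 3, 5, 4, 1, 7, 8, 6, 2
Rank b: 8, 6, 7, 2, 3, 4, 1, 5
d = rank(a) − rank(b): -5, -1, -3, -1, 4, 4, 5, -3; Σd² = 102
ρ = 1 − 6Σd² / [n(n²−1)] = 1 − 6×102 / (8×63) = 1 − 612/504 ≈ -0.2143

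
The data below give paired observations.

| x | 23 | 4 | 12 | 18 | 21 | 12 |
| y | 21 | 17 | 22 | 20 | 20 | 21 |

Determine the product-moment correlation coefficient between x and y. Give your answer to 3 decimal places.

n = 6, Σx = 90, Σy = 121, Σx² = 1598, Σy² = 2455, Σxy = 1847
nΣxy − ΣxΣy = 11082 − 10890 = 192
nΣx² − (Σx)² = 9588 − 8100 = 1488; nΣy² − (Σy)² = 14730 − 14641 = 89
r = 192 / √(1488 × 89) = 192 / 363.9121 ≈ 0.528

0.528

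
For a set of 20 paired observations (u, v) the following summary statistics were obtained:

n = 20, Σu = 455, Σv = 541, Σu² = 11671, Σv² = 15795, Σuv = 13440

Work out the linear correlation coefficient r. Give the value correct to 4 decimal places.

0.9147

r = (nΣuv − ΣuΣv) / √[(nΣu² − (Σu)²)(nΣv² − (Σv)²)]
Numerator: 20×13440 − 455×541 = 22645
Denominator: √[(233420 − 207025)(315900 − 292681)] = √[26395 × 23219] = 24756.1206
r = 22645 / 24756.1206 ≈ 0.9147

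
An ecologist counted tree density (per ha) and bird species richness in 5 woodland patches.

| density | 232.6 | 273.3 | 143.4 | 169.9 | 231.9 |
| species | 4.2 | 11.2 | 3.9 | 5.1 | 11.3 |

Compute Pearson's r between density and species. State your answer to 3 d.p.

0.730

n = 5, Σx = 1051.1, Σy = 35.7, Σx² = 232002.83, Σy² = 311.99, Σxy = 8084.1
nΣxy − ΣxΣy = 40420.5 − 37524.27 = 2896.23
nΣx² − (Σx)² = 1160014.15 − 1104811.21 = 55202.94; nΣy² − (Σy)² = 1559.95 − 1274.49 = 285.46
r = 2896.23 / √(55202.94 × 285.46) = 2896.23 / 3969.6639 ≈ 0.730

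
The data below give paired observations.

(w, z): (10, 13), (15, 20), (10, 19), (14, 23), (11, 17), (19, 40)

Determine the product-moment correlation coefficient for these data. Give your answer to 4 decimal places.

0.9040

n = 6, Σw = 79, Σz = 132, Σw² = 1103, Σz² = 3348, Σwz = 1889
nΣwz − ΣwΣz = 11334 − 10428 = 906
nΣw² − (Σw)² = 6618 − 6241 = 377; nΣz² − (Σz)² = 20088 − 17424 = 2664
r = 906 / √(377 × 2664) = 906 / 1002.1617 ≈ 0.9040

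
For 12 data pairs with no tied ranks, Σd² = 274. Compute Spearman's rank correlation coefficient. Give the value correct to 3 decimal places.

0.042

ρ = 1 − 6Σd² / [n(n²−1)] = 1 − 6×274 / (12×143)
  = 1 − 1644/1716 = 1 − 0.9580 ≈ 0.042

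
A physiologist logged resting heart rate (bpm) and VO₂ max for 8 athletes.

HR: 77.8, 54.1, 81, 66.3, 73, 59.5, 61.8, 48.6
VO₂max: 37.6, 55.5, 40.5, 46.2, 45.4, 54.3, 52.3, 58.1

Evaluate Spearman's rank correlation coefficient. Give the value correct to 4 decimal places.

Rank HR: 7, 2, 8, 5, 6, 3, 4, 1
Rank VO₂max: 1, 7, 2, 4, 3, 6, 5, 8
d = rank(HR) − rank(VO₂max): 6, -5, 6, 1, 3, -3, -1, -7; Σd² = 166
ρ = 1 − 6Σd² / [n(n²−1)] = 1 − 6×166 / (8×63) = 1 − 996/504 ≈ -0.9762

-0.9762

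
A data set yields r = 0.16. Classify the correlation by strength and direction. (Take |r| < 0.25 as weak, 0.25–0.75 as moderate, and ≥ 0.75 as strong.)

weak positive

r = 0.16 > 0 so the relationship is positive.
|r| = 0.16, which falls in the weak range.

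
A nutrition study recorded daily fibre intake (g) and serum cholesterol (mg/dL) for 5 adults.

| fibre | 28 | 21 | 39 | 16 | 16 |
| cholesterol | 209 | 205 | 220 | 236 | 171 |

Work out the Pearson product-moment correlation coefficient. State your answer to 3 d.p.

n = 5, Σx = 120, Σy = 1041, Σx² = 3258, Σy² = 219043, Σxy = 25249
nΣxy − ΣxΣy = 126245 − 124920 = 1325
nΣx² − (Σx)² = 16290 − 14400 = 1890; nΣy² − (Σy)² = 1095215 − 1083681 = 11534
r = 1325 / √(1890 × 11534) = 1325 / 4668.9678 ≈ 0.284

0.284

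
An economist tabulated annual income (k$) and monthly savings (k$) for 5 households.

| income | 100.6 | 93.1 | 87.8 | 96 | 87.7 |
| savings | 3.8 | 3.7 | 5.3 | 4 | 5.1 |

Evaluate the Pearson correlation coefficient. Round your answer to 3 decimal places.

-0.848

n = 5, Σx = 465.2, Σy = 21.9, Σx² = 43404.1, Σy² = 98.23, Σxy = 2023.36
nΣxy − ΣxΣy = 10116.8 − 10187.88 = -71.08
nΣx² − (Σx)² = 217020.5 − 216411.04 = 609.46; nΣy² − (Σy)² = 491.15 − 479.61 = 11.54
r = -71.08 / √(609.46 × 11.54) = -71.08 / 83.8640 ≈ -0.848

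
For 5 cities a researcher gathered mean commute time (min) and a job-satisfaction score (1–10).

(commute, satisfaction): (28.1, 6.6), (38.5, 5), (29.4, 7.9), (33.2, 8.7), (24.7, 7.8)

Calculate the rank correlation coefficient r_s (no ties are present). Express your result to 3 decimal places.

-0.100

Rank commute: 2, 5, 3, 4, 1
Rank satisfaction: 2, 1, 4, 5, 3
d = rank(commute) − rank(satisfaction): 0, 4, -1, -1, -2; Σd² = 22
ρ = 1 − 6Σd² / [n(n²−1)] = 1 − 6×22 / (5×24) = 1 − 132/120 ≈ -0.100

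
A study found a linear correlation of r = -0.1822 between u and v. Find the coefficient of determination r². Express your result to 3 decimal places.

r² = (-0.1822)² = 0.033

0.033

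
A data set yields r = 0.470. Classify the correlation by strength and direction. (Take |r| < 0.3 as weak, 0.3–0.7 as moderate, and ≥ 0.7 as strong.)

moderate positive

r = 0.470 > 0 so the relationship is positive.
|r| = 0.470, which falls in the moderate range.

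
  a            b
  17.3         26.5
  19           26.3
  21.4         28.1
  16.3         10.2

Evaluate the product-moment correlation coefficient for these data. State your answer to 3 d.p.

0.717

n = 4, Σa = 74, Σb = 91.1, Σa² = 1383.94, Σb² = 2287.59, Σab = 1725.75
nΣab − ΣaΣb = 6903 − 6741.4 = 161.6
nΣa² − (Σa)² = 5535.76 − 5476 = 59.76; nΣb² − (Σb)² = 9150.36 − 8299.21 = 851.15
r = 161.6 / √(59.76 × 851.15) = 161.6 / 225.5321 ≈ 0.717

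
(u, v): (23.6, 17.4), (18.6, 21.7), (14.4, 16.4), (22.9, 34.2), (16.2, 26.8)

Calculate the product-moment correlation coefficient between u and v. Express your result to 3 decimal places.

0.319

n = 5, Σu = 95.7, Σv = 116.5, Σu² = 1897.13, Σv² = 2930.49, Σuv = 2267.76
nΣuv − ΣuΣv = 11338.8 − 11149.05 = 189.75
nΣu² − (Σu)² = 9485.65 − 9158.49 = 327.16; nΣv² − (Σv)² = 14652.45 − 13572.25 = 1080.2
r = 189.75 / √(327.16 × 1080.2) = 189.75 / 594.4731 ≈ 0.319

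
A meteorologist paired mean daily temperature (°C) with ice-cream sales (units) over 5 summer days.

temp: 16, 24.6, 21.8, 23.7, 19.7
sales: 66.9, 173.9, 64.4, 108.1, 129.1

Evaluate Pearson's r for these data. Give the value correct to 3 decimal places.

0.603

n = 5, Σx = 105.8, Σy = 542.4, Σx² = 2286.18, Σy² = 67216.6, Σxy = 11857.5
nΣxy − ΣxΣy = 59287.5 − 57385.92 = 1901.58
nΣx² − (Σx)² = 11430.9 − 11193.64 = 237.26; nΣy² − (Σy)² = 336083 − 294197.76 = 41885.24
r = 1901.58 / √(237.26 × 41885.24) = 1901.58 / 3152.4105 ≈ 0.603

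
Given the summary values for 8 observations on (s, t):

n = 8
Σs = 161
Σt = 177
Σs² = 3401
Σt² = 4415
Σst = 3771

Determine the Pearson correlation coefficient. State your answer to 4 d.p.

r = (nΣst − ΣsΣt) / √[(nΣs² − (Σs)²)(nΣt² − (Σt)²)]
Numerator: 8×3771 − 161×177 = 1671
Denominator: √[(27208 − 25921)(35320 − 31329)] = √[1287 × 3991] = 2266.3665
r = 1671 / 2266.3665 ≈ 0.7373

0.7373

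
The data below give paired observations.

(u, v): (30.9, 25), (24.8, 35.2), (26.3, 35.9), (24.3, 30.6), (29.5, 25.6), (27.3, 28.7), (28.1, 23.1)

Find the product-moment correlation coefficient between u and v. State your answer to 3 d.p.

n = 7, Σu = 191.2, Σv = 204.1, Σu² = 5257.18, Σv² = 6101.87, Σuv = 5521.03
nΣuv − ΣuΣv = 38647.21 − 39023.92 = -376.71
nΣu² − (Σu)² = 36800.26 − 36557.44 = 242.82; nΣv² − (Σv)² = 42713.09 − 41656.81 = 1056.28
r = -376.71 / √(242.82 × 1056.28) = -376.71 / 506.4444 ≈ -0.744

-0.744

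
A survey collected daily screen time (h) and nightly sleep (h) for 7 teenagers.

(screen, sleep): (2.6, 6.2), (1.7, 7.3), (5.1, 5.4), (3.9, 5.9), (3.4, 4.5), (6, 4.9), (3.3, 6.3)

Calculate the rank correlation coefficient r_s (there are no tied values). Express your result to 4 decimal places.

Rank screen: 2, 1, 6, 5, 4, 7, 3
Rank sleep: 5, 7, 3, 4, 1, 2, 6
d = rank(screen) − rank(sleep): -3, -6, 3, 1, 3, 5, -3; Σd² = 98
ρ = 1 − 6Σd² / [n(n²−1)] = 1 − 6×98 / (7×48) = 1 − 588/336 ≈ -0.7500

-0.7500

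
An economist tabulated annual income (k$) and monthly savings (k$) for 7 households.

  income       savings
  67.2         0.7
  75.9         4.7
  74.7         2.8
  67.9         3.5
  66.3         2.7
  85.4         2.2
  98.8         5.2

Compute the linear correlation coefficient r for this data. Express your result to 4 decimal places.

n = 7, Σx = 536.2, Σy = 21.8, Σx² = 41917.44, Σy² = 81.84, Σxy = 1731.23
nΣxy − ΣxΣy = 12118.61 − 11689.16 = 429.45
nΣx² − (Σx)² = 293422.08 − 287510.44 = 5911.64; nΣy² − (Σy)² = 572.88 − 475.24 = 97.64
r = 429.45 / √(5911.64 × 97.64) = 429.45 / 759.7450 ≈ 0.5653

0.5653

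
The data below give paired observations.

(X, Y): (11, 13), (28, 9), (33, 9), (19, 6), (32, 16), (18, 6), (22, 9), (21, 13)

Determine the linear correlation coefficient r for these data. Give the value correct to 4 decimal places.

0.1812

n = 8, ΣX = 184, ΣY = 81, ΣX² = 4628, ΣY² = 909, ΣXY = 1897
nΣXY − ΣXΣY = 15176 − 14904 = 272
nΣX² − (ΣX)² = 37024 − 33856 = 3168; nΣY² − (ΣY)² = 7272 − 6561 = 711
r = 272 / √(3168 × 711) = 272 / 1500.8158 ≈ 0.1812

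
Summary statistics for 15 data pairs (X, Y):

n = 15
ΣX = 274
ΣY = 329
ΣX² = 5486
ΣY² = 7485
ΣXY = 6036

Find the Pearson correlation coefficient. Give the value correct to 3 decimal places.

0.073

r = (nΣXY − ΣXΣY) / √[(nΣX² − (ΣX)²)(nΣY² − (ΣY)²)]
Numerator: 15×6036 − 274×329 = 394
Denominator: √[(82290 − 75076)(112275 − 108241)] = √[7214 × 4034] = 5394.5599
r = 394 / 5394.5599 ≈ 0.073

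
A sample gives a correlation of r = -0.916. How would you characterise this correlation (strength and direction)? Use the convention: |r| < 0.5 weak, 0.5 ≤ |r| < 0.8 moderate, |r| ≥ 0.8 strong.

strong negative

r = -0.916 < 0 so the relationship is negative.
|r| = 0.916, which falls in the strong range.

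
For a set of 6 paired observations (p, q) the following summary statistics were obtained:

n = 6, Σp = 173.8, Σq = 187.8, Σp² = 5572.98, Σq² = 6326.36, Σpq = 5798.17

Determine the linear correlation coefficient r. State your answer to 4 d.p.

0.7291

r = (nΣpq − ΣpΣq) / √[(nΣp² − (Σp)²)(nΣq² − (Σq)²)]
Numerator: 6×5798.17 − 173.8×187.8 = 2149.38
Denominator: √[(33437.88 − 30206.44)(37958.16 − 35268.84)] = √[3231.44 × 2689.32] = 2947.9444
r = 2149.38 / 2947.9444 ≈ 0.7291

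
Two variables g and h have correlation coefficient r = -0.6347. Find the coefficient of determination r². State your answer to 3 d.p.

0.403

r² = (-0.6347)² = 0.403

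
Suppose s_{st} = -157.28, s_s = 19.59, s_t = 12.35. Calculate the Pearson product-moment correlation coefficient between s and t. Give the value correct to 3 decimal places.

-0.650

r = Cov(s,t) / (s_s · s_t) = -157.28 / (19.59 × 12.35)
  = -157.28 / 241.9365 ≈ -0.650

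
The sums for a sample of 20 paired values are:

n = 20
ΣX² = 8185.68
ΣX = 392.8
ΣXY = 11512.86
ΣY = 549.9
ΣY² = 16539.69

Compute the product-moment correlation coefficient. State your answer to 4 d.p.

0.8715

r = (nΣXY − ΣXΣY) / √[(nΣX² − (ΣX)²)(nΣY² − (ΣY)²)]
Numerator: 20×11512.86 − 392.8×549.9 = 14256.48
Denominator: √[(163713.6 − 154291.84)(330793.8 − 302390.01)] = √[9421.76 × 28403.79] = 16358.9025
r = 14256.48 / 16358.9025 ≈ 0.8715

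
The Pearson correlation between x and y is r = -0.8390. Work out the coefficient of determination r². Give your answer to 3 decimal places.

r² = (-0.8390)² = 0.704

0.704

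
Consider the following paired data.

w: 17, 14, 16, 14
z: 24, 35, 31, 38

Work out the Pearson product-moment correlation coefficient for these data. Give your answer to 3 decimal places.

-0.954

n = 4, Σw = 61, Σz = 128, Σw² = 937, Σz² = 4206, Σwz = 1926
nΣwz − ΣwΣz = 7704 − 7808 = -104
nΣw² − (Σw)² = 3748 − 3721 = 27; nΣz² − (Σz)² = 16824 − 16384 = 440
r = -104 / √(27 × 440) = -104 / 108.9954 ≈ -0.954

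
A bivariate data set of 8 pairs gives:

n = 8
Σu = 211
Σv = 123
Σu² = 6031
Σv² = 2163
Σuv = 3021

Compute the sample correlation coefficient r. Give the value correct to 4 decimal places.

-0.6269

r = (nΣuv − ΣuΣv) / √[(nΣu² − (Σu)²)(nΣv² − (Σv)²)]
Numerator: 8×3021 − 211×123 = -1785
Denominator: √[(48248 − 44521)(17304 − 15129)] = √[3727 × 2175] = 2847.1433
r = -1785 / 2847.1433 ≈ -0.6269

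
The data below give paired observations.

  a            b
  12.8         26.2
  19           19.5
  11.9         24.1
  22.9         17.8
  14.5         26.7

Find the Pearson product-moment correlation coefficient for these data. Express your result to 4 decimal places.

-0.8961

n = 5, Σa = 81.1, Σb = 114.3, Σa² = 1401.11, Σb² = 2677.23, Σab = 1787.42
nΣab − ΣaΣb = 8937.1 − 9269.73 = -332.63
nΣa² − (Σa)² = 7005.55 − 6577.21 = 428.34; nΣb² − (Σb)² = 13386.15 − 13064.49 = 321.66
r = -332.63 / √(428.34 × 321.66) = -332.63 / 371.1871 ≈ -0.8961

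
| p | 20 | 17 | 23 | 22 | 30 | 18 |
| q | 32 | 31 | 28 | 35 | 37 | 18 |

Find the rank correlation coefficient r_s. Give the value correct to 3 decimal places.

Rank p: 3, 1, 5, 4, 6, 2
Rank q: 4, 3, 2, 5, 6, 1
d = rank(p) − rank(q): -1, -2, 3, -1, 0, 1; Σd² = 16
ρ = 1 − 6Σd² / [n(n²−1)] = 1 − 6×16 / (6×35) = 1 − 96/210 ≈ 0.543

0.543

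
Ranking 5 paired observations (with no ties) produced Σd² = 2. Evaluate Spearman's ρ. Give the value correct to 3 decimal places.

ρ = 1 − 6Σd² / [n(n²−1)] = 1 − 6×2 / (5×24)
  = 1 − 12/120 = 1 − 0.1000 ≈ 0.900

0.900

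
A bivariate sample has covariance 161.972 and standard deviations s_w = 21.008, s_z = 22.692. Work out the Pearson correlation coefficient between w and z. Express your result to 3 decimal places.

0.340

r = Cov(w,z) / (s_w · s_z) = 161.972 / (21.008 × 22.692)
  = 161.972 / 476.7135 ≈ 0.340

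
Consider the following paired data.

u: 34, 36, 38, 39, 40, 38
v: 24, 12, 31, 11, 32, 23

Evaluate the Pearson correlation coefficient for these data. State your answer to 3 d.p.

0.220

n = 6, Σu = 225, Σv = 133, Σu² = 8461, Σv² = 3355, Σuv = 5009
nΣuv − ΣuΣv = 30054 − 29925 = 129
nΣu² − (Σu)² = 50766 − 50625 = 141; nΣv² − (Σv)² = 20130 − 17689 = 2441
r = 129 / √(141 × 2441) = 129 / 586.6694 ≈ 0.220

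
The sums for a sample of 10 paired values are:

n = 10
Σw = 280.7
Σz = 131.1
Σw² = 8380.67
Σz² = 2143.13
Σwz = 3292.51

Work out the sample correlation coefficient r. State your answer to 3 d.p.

r = (nΣwz − ΣwΣz) / √[(nΣw² − (Σw)²)(nΣz² − (Σz)²)]
Numerator: 10×3292.51 − 280.7×131.1 = -3874.67
Denominator: √[(83806.7 − 78792.49)(21431.3 − 17187.21)] = √[5014.21 × 4244.09] = 4613.1073
r = -3874.67 / 4613.1073 ≈ -0.840

-0.840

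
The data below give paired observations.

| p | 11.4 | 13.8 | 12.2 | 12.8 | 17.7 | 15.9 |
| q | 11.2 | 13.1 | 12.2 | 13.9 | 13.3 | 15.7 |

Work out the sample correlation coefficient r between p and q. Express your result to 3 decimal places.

n = 6, Σp = 83.8, Σq = 79.4, Σp² = 1199.18, Σq² = 1062.48, Σpq = 1120.26
nΣpq − ΣpΣq = 6721.56 − 6653.72 = 67.84
nΣp² − (Σp)² = 7195.08 − 7022.44 = 172.64; nΣq² − (Σq)² = 6374.88 − 6304.36 = 70.52
r = 67.84 / √(172.64 × 70.52) = 67.84 / 110.3384 ≈ 0.615

0.615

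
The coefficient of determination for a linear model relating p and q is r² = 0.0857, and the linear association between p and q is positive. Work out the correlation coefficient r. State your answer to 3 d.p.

0.293

|r| = √0.0857 = 0.293
The association is positive, so r = 0.293.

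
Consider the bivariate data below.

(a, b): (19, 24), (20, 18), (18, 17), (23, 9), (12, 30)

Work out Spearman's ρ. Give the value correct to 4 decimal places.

Rank a: 3, 4, 2, 5, 1
Rank b: 4, 3, 2, 1, 5
d = rank(a) − rank(b): -1, 1, 0, 4, -4; Σd² = 34
ρ = 1 − 6Σd² / [n(n²−1)] = 1 − 6×34 / (5×24) = 1 − 204/120 ≈ -0.7000

-0.7000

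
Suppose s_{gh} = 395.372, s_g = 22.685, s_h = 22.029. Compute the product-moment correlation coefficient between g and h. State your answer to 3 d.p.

0.791

r = Cov(g,h) / (s_g · s_h) = 395.372 / (22.685 × 22.029)
  = 395.372 / 499.7279 ≈ 0.791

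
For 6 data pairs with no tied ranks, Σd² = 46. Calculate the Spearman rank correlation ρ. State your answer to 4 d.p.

-0.3143

ρ = 1 − 6Σd² / [n(n²−1)] = 1 − 6×46 / (6×35)
  = 1 − 276/210 = 1 − 1.31429 ≈ -0.3143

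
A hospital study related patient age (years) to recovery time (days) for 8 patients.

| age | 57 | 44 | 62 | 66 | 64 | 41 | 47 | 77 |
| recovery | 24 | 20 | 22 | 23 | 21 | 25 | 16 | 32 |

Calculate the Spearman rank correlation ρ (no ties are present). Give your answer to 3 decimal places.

0.310

Rank age: 4, 2, 5, 7, 6, 1, 3, 8
Rank recovery: 6, 2, 4, 5, 3, 7, 1, 8
d = rank(age) − rank(recovery): -2, 0, 1, 2, 3, -6, 2, 0; Σd² = 58
ρ = 1 − 6Σd² / [n(n²−1)] = 1 − 6×58 / (8×63) = 1 − 348/504 ≈ 0.310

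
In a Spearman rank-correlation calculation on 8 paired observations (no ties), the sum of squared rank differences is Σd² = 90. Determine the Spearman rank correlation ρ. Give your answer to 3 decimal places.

ρ = 1 − 6Σd² / [n(n²−1)] = 1 − 6×90 / (8×63)
  = 1 − 540/504 = 1 − 1.0714 ≈ -0.071

-0.071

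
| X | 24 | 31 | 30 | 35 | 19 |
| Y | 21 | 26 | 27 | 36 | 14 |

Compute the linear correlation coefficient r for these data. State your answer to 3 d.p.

n = 5, ΣX = 139, ΣY = 124, ΣX² = 4023, ΣY² = 3338, ΣXY = 3646
nΣXY − ΣXΣY = 18230 − 17236 = 994
nΣX² − (ΣX)² = 20115 − 19321 = 794; nΣY² − (ΣY)² = 16690 − 15376 = 1314
r = 994 / √(794 × 1314) = 994 / 1021.4284 ≈ 0.973

0.973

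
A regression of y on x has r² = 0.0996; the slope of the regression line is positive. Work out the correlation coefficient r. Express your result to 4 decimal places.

0.3156

|r| = √0.0996 = 0.3156
The association is positive, so r = 0.3156.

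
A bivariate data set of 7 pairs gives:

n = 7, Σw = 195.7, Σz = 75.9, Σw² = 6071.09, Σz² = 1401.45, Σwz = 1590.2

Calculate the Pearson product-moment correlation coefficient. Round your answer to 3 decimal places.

-0.903

r = (nΣwz − ΣwΣz) / √[(nΣw² − (Σw)²)(nΣz² − (Σz)²)]
Numerator: 7×1590.2 − 195.7×75.9 = -3722.23
Denominator: √[(42497.63 − 38298.49)(9810.15 − 5760.81)] = √[4199.14 × 4049.34] = 4123.5598
r = -3722.23 / 4123.5598 ≈ -0.903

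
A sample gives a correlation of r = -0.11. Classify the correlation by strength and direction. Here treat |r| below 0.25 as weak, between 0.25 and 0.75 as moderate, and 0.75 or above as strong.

weak negative

r = -0.11 < 0 so the relationship is negative.
|r| = 0.11, which falls in the weak range.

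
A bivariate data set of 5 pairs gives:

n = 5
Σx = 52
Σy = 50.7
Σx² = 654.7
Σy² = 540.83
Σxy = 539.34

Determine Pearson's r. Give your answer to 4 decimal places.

0.2186

r = (nΣxy − ΣxΣy) / √[(nΣx² − (Σx)²)(nΣy² − (Σy)²)]
Numerator: 5×539.34 − 52×50.7 = 60.3
Denominator: √[(3273.5 − 2704)(2704.15 − 2570.49)] = √[569.5 × 133.66] = 275.8974
r = 60.3 / 275.8974 ≈ 0.2186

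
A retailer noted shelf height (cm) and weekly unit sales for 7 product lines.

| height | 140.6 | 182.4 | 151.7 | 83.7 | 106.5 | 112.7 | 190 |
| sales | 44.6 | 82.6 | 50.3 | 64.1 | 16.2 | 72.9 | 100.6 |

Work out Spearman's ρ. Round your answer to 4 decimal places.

0.6071

Rank height: 4, 6, 5, 1, 2, 3, 7
Rank sales: 2, 6, 3, 4, 1, 5, 7
d = rank(height) − rank(sales): 2, 0, 2, -3, 1, -2, 0; Σd² = 22
ρ = 1 − 6Σd² / [n(n²−1)] = 1 − 6×22 / (7×48) = 1 − 132/336 ≈ 0.6071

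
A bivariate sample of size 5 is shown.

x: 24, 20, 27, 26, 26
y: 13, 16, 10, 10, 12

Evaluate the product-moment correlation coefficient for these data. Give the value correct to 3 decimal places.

n = 5, Σx = 123, Σy = 61, Σx² = 3057, Σy² = 769, Σxy = 1474
nΣxy − ΣxΣy = 7370 − 7503 = -133
nΣx² − (Σx)² = 15285 − 15129 = 156; nΣy² − (Σy)² = 3845 − 3721 = 124
r = -133 / √(156 × 124) = -133 / 139.0827 ≈ -0.956

-0.956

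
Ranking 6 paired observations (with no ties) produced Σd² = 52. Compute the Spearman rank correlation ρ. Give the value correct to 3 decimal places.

ρ = 1 − 6Σd² / [n(n²−1)] = 1 − 6×52 / (6×35)
  = 1 − 312/210 = 1 − 1.4857 ≈ -0.486

-0.486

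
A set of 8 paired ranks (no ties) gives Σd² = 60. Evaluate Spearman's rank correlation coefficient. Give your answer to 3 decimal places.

ρ = 1 − 6Σd² / [n(n²−1)] = 1 − 6×60 / (8×63)
  = 1 − 360/504 = 1 − 0.7143 ≈ 0.286

0.286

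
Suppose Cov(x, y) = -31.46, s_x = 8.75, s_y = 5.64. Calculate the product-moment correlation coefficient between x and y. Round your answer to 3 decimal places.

-0.637

r = Cov(x,y) / (s_x · s_y) = -31.46 / (8.75 × 5.64)
  = -31.46 / 49.3500 ≈ -0.637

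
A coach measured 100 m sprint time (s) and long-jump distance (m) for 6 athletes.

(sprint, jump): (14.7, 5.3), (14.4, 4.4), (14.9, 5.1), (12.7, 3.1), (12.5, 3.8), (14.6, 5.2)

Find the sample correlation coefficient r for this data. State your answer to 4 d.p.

n = 6, Σx = 83.8, Σy = 26.9, Σx² = 1176.16, Σy² = 124.55, Σxy = 380.05
nΣxy − ΣxΣy = 2280.3 − 2254.22 = 26.08
nΣx² − (Σx)² = 7056.96 − 7022.44 = 34.52; nΣy² − (Σy)² = 747.3 − 723.61 = 23.69
r = 26.08 / √(34.52 × 23.69) = 26.08 / 28.5968 ≈ 0.9120

0.9120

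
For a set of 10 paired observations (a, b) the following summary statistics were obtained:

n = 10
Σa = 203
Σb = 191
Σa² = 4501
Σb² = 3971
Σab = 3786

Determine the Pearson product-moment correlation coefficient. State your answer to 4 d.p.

r = (nΣab − ΣaΣb) / √[(nΣa² − (Σa)²)(nΣb² − (Σb)²)]
Numerator: 10×3786 − 203×191 = -913
Denominator: √[(45010 − 41209)(39710 − 36481)] = √[3801 × 3229] = 3503.3454
r = -913 / 3503.3454 ≈ -0.2606

-0.2606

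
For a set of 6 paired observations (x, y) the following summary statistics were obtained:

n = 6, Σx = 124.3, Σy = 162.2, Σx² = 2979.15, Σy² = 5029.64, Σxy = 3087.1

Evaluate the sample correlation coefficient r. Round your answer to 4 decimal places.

-0.5351

r = (nΣxy − ΣxΣy) / √[(nΣx² − (Σx)²)(nΣy² − (Σy)²)]
Numerator: 6×3087.1 − 124.3×162.2 = -1638.86
Denominator: √[(17874.9 − 15450.49)(30177.84 − 26308.84)] = √[2424.41 × 3869] = 3062.6855
r = -1638.86 / 3062.6855 ≈ -0.5351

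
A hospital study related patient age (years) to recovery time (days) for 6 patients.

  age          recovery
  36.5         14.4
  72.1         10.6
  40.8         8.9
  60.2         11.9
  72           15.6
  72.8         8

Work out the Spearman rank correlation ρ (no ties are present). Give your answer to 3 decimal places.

Rank age: 1, 5, 2, 3, 4, 6
Rank recovery: 5, 3, 2, 4, 6, 1
d = rank(age) − rank(recovery): -4, 2, 0, -1, -2, 5; Σd² = 50
ρ = 1 − 6Σd² / [n(n²−1)] = 1 − 6×50 / (6×35) = 1 − 300/210 ≈ -0.429

-0.429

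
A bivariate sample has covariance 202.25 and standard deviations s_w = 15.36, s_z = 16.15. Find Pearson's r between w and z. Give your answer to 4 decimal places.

r = Cov(w,z) / (s_w · s_z) = 202.25 / (15.36 × 16.15)
  = 202.25 / 248.0640 ≈ 0.8153

0.8153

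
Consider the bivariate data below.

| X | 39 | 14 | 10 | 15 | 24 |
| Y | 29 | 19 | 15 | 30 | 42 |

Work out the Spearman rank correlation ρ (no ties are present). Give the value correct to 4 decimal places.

0.7000

Rank X: 5, 2, 1, 3, 4
Rank Y: 3, 2, 1, 4, 5
d = rank(X) − rank(Y): 2, 0, 0, -1, -1; Σd² = 6
ρ = 1 − 6Σd² / [n(n²−1)] = 1 − 6×6 / (5×24) = 1 − 36/120 ≈ 0.7000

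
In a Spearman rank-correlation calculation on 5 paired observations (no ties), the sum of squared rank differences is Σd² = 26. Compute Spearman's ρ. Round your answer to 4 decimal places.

-0.3000

ρ = 1 − 6Σd² / [n(n²−1)] = 1 − 6×26 / (5×24)
  = 1 − 156/120 = 1 − 1.30000 ≈ -0.3000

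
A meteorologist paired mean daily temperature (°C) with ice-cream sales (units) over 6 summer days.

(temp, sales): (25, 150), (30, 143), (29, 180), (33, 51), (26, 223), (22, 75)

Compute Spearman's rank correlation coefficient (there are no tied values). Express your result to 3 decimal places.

Rank temp: 2, 5, 4, 6, 3, 1
Rank sales: 4, 3, 5, 1, 6, 2
d = rank(temp) − rank(sales): -2, 2, -1, 5, -3, -1; Σd² = 44
ρ = 1 − 6Σd² / [n(n²−1)] = 1 − 6×44 / (6×35) = 1 − 264/210 ≈ -0.257

-0.257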